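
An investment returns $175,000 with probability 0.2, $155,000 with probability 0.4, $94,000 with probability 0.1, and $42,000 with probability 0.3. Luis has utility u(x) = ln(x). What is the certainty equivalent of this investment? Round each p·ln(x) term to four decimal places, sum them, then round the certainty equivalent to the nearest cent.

$102,099.18

E[u] = 0.2·ln(175000) + 0.4·ln(155000) + 0.1·ln(94000) + 0.3·ln(42000) = 2.4145 + 4.7805 + 1.1451 + 3.1936 = 11.5337
CE = e^11.5337 ≈ 102099.18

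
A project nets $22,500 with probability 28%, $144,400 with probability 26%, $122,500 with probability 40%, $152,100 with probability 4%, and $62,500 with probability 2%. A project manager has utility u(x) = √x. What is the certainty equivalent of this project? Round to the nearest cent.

$90,841.96

E[u] = 0.28·√22500 + 0.26·√144400 + 0.4·√122500 + 0.04·√152100 + 0.02·√62500 = 0.28·150 + 0.26·380 + 0.4·350 + 0.04·390 + 0.02·250 = 301.4
CE = (301.4)² = 90841.96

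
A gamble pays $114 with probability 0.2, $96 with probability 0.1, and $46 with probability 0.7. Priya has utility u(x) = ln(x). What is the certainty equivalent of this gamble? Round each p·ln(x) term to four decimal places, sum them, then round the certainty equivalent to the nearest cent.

E[u] = 0.2·ln(114) + 0.1·ln(96) + 0.7·ln(46) = 0.9472 + 0.4564 + 2.6800 = 4.0836
CE = e^4.0836 ≈ 59.36

$59.36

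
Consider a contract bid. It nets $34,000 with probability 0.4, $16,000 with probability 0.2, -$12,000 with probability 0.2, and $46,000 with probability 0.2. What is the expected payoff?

$23,600

EV = 0.4 × 34000 + 0.2 × 16000 + 0.2 × (-12000) + 0.2 × 46000 = 13600 + 3200 − 2400 + 9200 = 23600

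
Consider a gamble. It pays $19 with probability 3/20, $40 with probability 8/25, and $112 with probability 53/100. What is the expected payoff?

$75.01

EV = 3/20 × 19 + 8/25 × 40 + 53/100 × 112 = 2.85 + 12.8 + 59.36 = 75.01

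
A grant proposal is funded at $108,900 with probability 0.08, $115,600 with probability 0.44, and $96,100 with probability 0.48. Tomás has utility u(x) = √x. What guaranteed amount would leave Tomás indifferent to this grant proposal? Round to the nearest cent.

E[u] = 0.08·√108900 + 0.44·√115600 + 0.48·√96100 = 0.08·330 + 0.44·340 + 0.48·310 = 324.8
CE = (324.8)² = 105495.04

$105,495.04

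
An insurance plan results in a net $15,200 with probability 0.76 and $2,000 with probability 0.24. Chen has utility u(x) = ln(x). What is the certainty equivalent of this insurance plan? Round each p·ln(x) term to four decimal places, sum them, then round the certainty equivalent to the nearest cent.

$9,342.23

E[u] = 0.76·ln(15200) + 0.24·ln(2000) = 7.3181 + 1.8242 = 9.1423
CE = e^9.1423 ≈ 9342.23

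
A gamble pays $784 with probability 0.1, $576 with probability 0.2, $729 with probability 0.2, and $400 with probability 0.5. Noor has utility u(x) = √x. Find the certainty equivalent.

E[u] = 0.1·√784 + 0.2·√576 + 0.2·√729 + 0.5·√400 = 0.1·28 + 0.2·24 + 0.2·27 + 0.5·20 = 23
CE = (23)² = 529

$529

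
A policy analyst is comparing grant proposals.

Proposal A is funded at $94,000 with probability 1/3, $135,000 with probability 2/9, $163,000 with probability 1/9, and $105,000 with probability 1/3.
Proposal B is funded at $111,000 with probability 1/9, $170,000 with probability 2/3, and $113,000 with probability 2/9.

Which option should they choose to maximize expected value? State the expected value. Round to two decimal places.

Proposal B ($150,777.78)

Proposal A = 1/3 × 94000 + 2/9 × 135000 + 1/9 × 163000 + 1/3 × 105000 = 31333.3333 + 30000 + 18111.1111 + 35000 = 114444.4444
Proposal B = 1/9 × 111000 + 2/3 × 170000 + 2/9 × 113000 = 12333.3333 + 113333.3333 + 25111.1111 = 150777.7778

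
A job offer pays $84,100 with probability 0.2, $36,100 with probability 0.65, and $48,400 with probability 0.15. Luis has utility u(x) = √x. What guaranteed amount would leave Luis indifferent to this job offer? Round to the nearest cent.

$46,010.25

E[u] = 0.2·√84100 + 0.65·√36100 + 0.15·√48400 = 0.2·290 + 0.65·190 + 0.15·220 = 214.5
CE = (214.5)² = 46010.25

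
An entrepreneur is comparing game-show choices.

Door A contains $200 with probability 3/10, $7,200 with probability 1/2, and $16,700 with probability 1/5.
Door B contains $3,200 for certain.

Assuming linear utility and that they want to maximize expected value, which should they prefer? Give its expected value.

Door A ($7,000)

Door A = 3/10 × 200 + 1/2 × 7200 + 1/5 × 16700 = 60 + 3600 + 3340 = 7000
Door B: 3200 (certain)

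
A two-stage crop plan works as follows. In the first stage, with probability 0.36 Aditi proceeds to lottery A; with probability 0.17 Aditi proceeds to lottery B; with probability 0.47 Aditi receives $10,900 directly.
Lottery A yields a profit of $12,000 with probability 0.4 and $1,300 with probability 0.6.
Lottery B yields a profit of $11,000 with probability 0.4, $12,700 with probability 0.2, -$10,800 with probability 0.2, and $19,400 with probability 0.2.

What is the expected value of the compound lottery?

EV(A) = 0.4 × 12000 + 0.6 × 1300 = 4800 + 780 = 5580
EV(B) = 0.4 × 11000 + 0.2 × 12700 + 0.2 × (-10800) + 0.2 × 19400 = 4400 + 2540 − 2160 + 3880 = 8660
Branch C: 10900 (certain)
Overall = 0.36 × 5580 + 0.17 × 8660 + 0.47 × 10900 = 2008.8 + 1472.2 + 5123 = 8604

$8,604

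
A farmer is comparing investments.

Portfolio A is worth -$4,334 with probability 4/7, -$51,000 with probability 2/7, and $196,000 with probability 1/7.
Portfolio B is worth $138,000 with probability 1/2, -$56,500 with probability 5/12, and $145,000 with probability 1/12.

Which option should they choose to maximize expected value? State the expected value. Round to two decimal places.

Portfolio B ($57,541.67)

Portfolio A = 4/7 × (-4334) + 2/7 × (-51000) + 1/7 × 196000 = -2476.5714 − 14571.4286 + 28000 = 10952
Portfolio B = 1/2 × 138000 + 5/12 × (-56500) + 1/12 × 145000 = 69000 − 23541.6667 + 12083.3333 = 57541.6667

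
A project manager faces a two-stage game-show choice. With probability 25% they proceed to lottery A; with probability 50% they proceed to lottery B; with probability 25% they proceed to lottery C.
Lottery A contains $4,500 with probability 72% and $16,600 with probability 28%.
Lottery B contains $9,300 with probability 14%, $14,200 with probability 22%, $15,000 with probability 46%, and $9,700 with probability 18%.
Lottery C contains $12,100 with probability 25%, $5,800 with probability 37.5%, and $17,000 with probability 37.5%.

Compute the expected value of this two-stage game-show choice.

$11,401.75

EV(A) = 0.72 × 4500 + 0.28 × 16600 = 3240 + 4648 = 7888
EV(B) = 0.14 × 9300 + 0.22 × 14200 + 0.46 × 15000 + 0.18 × 9700 = 1302 + 3124 + 6900 + 1746 = 13072
EV(C) = 0.25 × 12100 + 0.375 × 5800 + 0.375 × 17000 = 3025 + 2175 + 6375 = 11575
Overall = 0.25 × 7888 + 0.5 × 13072 + 0.25 × 11575 = 1972 + 6536 + 2893.75 = 11401.75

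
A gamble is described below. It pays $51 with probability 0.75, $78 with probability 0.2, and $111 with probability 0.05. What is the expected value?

$59.40

EV = 0.75 × 51 + 0.2 × 78 + 0.05 × 111 = 38.25 + 15.6 + 5.55 = 59.4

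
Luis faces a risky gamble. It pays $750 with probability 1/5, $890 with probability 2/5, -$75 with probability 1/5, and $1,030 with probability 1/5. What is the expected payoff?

$697

EV = 1/5 × 750 + 2/5 × 890 + 1/5 × (-75) + 1/5 × 1030 = 150 + 356 − 15 + 206 = 697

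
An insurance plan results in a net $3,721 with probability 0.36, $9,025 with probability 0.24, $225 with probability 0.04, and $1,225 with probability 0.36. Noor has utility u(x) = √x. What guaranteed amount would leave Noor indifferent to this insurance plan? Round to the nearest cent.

E[u] = 0.36·√3721 + 0.24·√9025 + 0.04·√225 + 0.36·√1225 = 0.36·61 + 0.24·95 + 0.04·15 + 0.36·35 = 57.96
CE = (57.96)² = 3359.3616

$3,359.36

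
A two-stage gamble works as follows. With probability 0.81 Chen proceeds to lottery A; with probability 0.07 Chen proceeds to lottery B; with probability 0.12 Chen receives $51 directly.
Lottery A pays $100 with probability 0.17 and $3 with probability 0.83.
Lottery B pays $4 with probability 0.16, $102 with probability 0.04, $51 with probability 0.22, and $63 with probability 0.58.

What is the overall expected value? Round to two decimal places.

$25.58

EV(A) = 0.17 × 100 + 0.83 × 3 = 17 + 2.49 = 19.49
EV(B) = 0.16 × 4 + 0.04 × 102 + 0.22 × 51 + 0.58 × 63 = 0.64 + 4.08 + 11.22 + 36.54 = 52.48
Branch C: 51 (certain)
Overall = 0.81 × 19.49 + 0.07 × 52.48 + 0.12 × 51 = 15.7869 + 3.6736 + 6.12 = 25.5805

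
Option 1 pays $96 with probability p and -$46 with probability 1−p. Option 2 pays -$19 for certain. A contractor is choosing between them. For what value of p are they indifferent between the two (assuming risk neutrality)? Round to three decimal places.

p = 0.190

p·96 + (1−p)·(-46) = -19
142p − 46 = -19
p = (-19 + 46) / 142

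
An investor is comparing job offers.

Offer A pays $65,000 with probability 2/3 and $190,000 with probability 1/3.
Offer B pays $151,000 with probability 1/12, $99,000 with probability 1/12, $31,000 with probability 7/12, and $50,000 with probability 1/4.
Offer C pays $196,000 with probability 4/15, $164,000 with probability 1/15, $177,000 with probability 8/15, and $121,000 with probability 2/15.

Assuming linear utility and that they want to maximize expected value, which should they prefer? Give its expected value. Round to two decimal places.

Offer C ($173,733.33)

Offer A = 2/3 × 65000 + 1/3 × 190000 = 43333.3333 + 63333.3333 = 106666.6667
Offer B = 1/12 × 151000 + 1/12 × 99000 + 7/12 × 31000 + 1/4 × 50000 = 12583.3333 + 8250 + 18083.3333 + 12500 = 51416.6667
Offer C = 4/15 × 196000 + 1/15 × 164000 + 8/15 × 177000 + 2/15 × 121000 = 52266.6667 + 10933.3333 + 94400 + 16133.3333 = 173733.3333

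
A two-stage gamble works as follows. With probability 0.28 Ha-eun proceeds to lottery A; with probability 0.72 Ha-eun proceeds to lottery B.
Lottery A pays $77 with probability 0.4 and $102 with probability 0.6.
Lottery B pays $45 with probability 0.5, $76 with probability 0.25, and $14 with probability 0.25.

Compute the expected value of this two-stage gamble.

EV(A) = 0.4 × 77 + 0.6 × 102 = 30.8 + 61.2 = 92
EV(B) = 0.5 × 45 + 0.25 × 76 + 0.25 × 14 = 22.5 + 19 + 3.5 = 45
Overall = 0.28 × 92 + 0.72 × 45 = 25.76 + 32.4 = 58.16

$58.16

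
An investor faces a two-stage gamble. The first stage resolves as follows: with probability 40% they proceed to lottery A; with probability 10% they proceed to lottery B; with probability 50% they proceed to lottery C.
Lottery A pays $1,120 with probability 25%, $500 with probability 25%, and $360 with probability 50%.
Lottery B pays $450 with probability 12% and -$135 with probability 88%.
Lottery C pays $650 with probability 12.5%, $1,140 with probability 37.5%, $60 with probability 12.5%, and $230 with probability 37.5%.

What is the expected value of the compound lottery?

$528.77

EV(A) = 0.25 × 1120 + 0.25 × 500 + 0.5 × 360 = 280 + 125 + 180 = 585
EV(B) = 0.12 × 450 + 0.88 × (-135) = 54 − 118.8 = -64.8
EV(C) = 0.125 × 650 + 0.375 × 1140 + 0.125 × 60 + 0.375 × 230 = 81.25 + 427.5 + 7.5 + 86.25 = 602.5
Overall = 0.4 × 585 + 0.1 × (-64.8) + 0.5 × 602.5 = 234 − 6.48 + 301.25 = 528.77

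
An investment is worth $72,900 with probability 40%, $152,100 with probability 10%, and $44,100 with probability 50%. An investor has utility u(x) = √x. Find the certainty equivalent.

E[u] = 0.4·√72900 + 0.1·√152100 + 0.5·√44100 = 0.4·270 + 0.1·390 + 0.5·210 = 252
CE = (252)² = 63504

$63,504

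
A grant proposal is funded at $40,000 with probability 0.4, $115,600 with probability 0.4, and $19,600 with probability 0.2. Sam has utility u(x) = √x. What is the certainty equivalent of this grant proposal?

$59,536

E[u] = 0.4·√40000 + 0.4·√115600 + 0.2·√19600 = 0.4·200 + 0.4·340 + 0.2·140 = 244
CE = (244)² = 59536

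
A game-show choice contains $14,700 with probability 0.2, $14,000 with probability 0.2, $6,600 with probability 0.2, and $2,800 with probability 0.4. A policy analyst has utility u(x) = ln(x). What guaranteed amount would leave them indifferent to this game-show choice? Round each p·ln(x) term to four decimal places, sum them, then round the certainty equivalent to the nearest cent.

$6,389.43

E[u] = 0.2·ln(14700) + 0.2·ln(14000) + 0.2·ln(6600) + 0.4·ln(2800) = 1.9191 + 1.9094 + 1.7590 + 3.1749 = 8.7624
CE = e^8.7624 ≈ 6389.43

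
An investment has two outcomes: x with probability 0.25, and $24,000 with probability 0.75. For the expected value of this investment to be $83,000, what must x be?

0.25·x + 0.75·24000 = 83000
0.25·x = 83000 − 18000 = 65000
x = 65000 / 0.25 = 260000

x = $260,000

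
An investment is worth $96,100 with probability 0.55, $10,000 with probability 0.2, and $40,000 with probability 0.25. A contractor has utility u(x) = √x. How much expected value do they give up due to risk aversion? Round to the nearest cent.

$7,014.75

E[u] = 0.55·√96100 + 0.2·√10000 + 0.25·√40000 = 0.55·310 + 0.2·100 + 0.25·200 = 240.5
CE = (240.5)² = 57840.25
Risk premium = EV − CE = 64855 − 57840.25 = 7014.75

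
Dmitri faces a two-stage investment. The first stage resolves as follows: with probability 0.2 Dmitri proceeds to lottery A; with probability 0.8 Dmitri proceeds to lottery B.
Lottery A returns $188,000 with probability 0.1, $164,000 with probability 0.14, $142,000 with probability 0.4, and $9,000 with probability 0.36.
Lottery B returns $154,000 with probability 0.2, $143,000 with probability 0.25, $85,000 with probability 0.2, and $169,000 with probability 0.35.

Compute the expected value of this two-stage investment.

$134,520

EV(A) = 0.1 × 188000 + 0.14 × 164000 + 0.4 × 142000 + 0.36 × 9000 = 18800 + 22960 + 56800 + 3240 = 101800
EV(B) = 0.2 × 154000 + 0.25 × 143000 + 0.2 × 85000 + 0.35 × 169000 = 30800 + 35750 + 17000 + 59150 = 142700
Overall = 0.2 × 101800 + 0.8 × 142700 = 20360 + 114160 = 134520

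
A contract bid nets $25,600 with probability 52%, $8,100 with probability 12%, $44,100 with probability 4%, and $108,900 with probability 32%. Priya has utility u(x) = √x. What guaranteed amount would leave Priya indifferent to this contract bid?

$43,264

E[u] = 0.52·√25600 + 0.12·√8100 + 0.04·√44100 + 0.32·√108900 = 0.52·160 + 0.12·90 + 0.04·210 + 0.32·330 = 208
CE = (208)² = 43264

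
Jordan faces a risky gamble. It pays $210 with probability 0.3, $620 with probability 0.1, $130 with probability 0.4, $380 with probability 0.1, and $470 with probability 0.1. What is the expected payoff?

EV = 0.3 × 210 + 0.1 × 620 + 0.4 × 130 + 0.1 × 380 + 0.1 × 470 = 63 + 62 + 52 + 38 + 47 = 262

$262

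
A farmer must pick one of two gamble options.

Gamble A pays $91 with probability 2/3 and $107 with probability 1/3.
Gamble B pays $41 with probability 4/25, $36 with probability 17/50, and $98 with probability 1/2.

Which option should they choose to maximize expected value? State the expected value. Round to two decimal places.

Gamble A = 2/3 × 91 + 1/3 × 107 = 60.6667 + 35.6667 = 96.3333
Gamble B = 4/25 × 41 + 17/50 × 36 + 1/2 × 98 = 6.56 + 12.24 + 49 = 67.8

Gamble A ($96.33)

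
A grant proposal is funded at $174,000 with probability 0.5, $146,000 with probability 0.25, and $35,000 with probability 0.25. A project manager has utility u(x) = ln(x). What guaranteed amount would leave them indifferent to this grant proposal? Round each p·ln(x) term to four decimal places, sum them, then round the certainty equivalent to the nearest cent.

E[u] = 0.5·ln(174000) + 0.25·ln(146000) + 0.25·ln(35000) = 6.0334 + 2.9728 + 2.6158 = 11.6220
CE = e^11.6220 ≈ 111524.55

$111,524.55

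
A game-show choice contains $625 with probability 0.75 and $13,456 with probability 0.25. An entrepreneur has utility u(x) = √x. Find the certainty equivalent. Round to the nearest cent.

$2,280.06

E[u] = 0.75·√625 + 0.25·√13456 = 0.75·25 + 0.25·116 = 47.75
CE = (47.75)² = 2280.0625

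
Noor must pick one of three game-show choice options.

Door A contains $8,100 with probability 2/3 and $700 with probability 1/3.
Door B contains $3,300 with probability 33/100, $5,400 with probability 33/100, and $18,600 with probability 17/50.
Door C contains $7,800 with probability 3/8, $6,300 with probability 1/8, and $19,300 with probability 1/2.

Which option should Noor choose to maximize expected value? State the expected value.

Door A = 2/3 × 8100 + 1/3 × 700 = 5400 + 233.3333 = 5633.3333
Door B = 33/100 × 3300 + 33/100 × 5400 + 17/50 × 18600 = 1089 + 1782 + 6324 = 9195
Door C = 3/8 × 7800 + 1/8 × 6300 + 1/2 × 19300 = 2925 + 787.5 + 9650 = 13362.5

Door C ($13,362.50)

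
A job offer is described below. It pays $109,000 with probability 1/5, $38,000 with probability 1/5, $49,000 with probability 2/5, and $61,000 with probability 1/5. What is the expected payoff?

$61,200

EV = 1/5 × 109000 + 1/5 × 38000 + 2/5 × 49000 + 1/5 × 61000 = 21800 + 7600 + 19600 + 12200 = 61200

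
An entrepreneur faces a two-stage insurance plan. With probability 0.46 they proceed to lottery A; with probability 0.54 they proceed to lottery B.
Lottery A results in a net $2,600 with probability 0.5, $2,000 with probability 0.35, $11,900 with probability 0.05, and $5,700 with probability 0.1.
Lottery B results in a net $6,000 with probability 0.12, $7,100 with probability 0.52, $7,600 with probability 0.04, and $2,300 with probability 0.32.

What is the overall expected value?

EV(A) = 0.5 × 2600 + 0.35 × 2000 + 0.05 × 11900 + 0.1 × 5700 = 1300 + 700 + 595 + 570 = 3165
EV(B) = 0.12 × 6000 + 0.52 × 7100 + 0.04 × 7600 + 0.32 × 2300 = 720 + 3692 + 304 + 736 = 5452
Overall = 0.46 × 3165 + 0.54 × 5452 = 1455.9 + 2944.08 = 4399.98

$4,399.98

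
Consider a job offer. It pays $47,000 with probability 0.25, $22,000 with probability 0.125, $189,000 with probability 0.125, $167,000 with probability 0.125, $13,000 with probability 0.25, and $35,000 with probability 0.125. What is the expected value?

EV = 0.25 × 47000 + 0.125 × 22000 + 0.125 × 189000 + 0.125 × 167000 + 0.25 × 13000 + 0.125 × 35000 = 11750 + 2750 + 23625 + 20875 + 3250 + 4375 = 66625

$66,625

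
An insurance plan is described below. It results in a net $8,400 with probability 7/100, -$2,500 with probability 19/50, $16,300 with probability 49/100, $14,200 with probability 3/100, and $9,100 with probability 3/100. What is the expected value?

$8,324

EV = 7/100 × 8400 + 19/50 × (-2500) + 49/100 × 16300 + 3/100 × 14200 + 3/100 × 9100 = 588 − 950 + 7987 + 426 + 273 = 8324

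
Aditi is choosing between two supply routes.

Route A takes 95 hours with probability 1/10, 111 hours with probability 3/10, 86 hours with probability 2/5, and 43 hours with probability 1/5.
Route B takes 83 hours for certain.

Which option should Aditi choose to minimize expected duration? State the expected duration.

Route A = 1/10 × 95 + 3/10 × 111 + 2/5 × 86 + 1/5 × 43 = 9.5 + 33.3 + 34.4 + 8.6 = 85.8
Route B: 83 (certain)

Route B (83 hours)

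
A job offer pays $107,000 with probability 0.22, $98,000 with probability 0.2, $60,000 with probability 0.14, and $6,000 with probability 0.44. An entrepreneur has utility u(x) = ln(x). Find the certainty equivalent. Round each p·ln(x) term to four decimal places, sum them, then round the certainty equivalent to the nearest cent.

E[u] = 0.22·ln(107000) + 0.2·ln(98000) + 0.14·ln(60000) + 0.44·ln(6000) = 2.5477 + 2.2985 + 1.5403 + 3.8278 = 10.2143
CE = e^10.2143 ≈ 27290.67

$27,290.67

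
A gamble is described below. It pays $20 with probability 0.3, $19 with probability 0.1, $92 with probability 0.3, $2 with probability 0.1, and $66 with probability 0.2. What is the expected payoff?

EV = 0.3 × 20 + 0.1 × 19 + 0.3 × 92 + 0.1 × 2 + 0.2 × 66 = 6 + 1.9 + 27.6 + 0.2 + 13.2 = 48.9

$48.90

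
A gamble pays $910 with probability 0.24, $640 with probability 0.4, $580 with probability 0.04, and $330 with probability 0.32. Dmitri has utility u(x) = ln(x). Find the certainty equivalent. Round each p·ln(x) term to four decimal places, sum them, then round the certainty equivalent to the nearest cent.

E[u] = 0.24·ln(910) + 0.4·ln(640) + 0.04·ln(580) + 0.32·ln(330) = 1.6352 + 2.5846 + 0.2545 + 1.8557 = 6.3300
CE = e^6.3300 ≈ 561.16

$561.16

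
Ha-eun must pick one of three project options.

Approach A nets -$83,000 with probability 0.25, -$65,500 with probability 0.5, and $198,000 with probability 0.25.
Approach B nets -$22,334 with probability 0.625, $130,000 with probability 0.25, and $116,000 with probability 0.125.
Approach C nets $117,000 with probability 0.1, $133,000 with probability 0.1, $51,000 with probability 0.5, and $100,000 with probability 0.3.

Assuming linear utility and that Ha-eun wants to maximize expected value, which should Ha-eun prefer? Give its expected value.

Approach C ($80,500)

Approach A = 0.25 × (-83000) + 0.5 × (-65500) + 0.25 × 198000 = -20750 − 32750 + 49500 = -4000
Approach B = 0.625 × (-22334) + 0.25 × 130000 + 0.125 × 116000 = -13958.75 + 32500 + 14500 = 33041.25
Approach C = 0.1 × 117000 + 0.1 × 133000 + 0.5 × 51000 + 0.3 × 100000 = 11700 + 13300 + 25500 + 30000 = 80500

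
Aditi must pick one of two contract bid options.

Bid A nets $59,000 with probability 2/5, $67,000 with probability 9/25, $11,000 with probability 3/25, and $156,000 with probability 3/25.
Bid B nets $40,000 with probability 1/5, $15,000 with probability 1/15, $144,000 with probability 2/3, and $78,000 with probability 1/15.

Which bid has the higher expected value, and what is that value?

Bid B ($110,200)

Bid A = 2/5 × 59000 + 9/25 × 67000 + 3/25 × 11000 + 3/25 × 156000 = 23600 + 24120 + 1320 + 18720 = 67760
Bid B = 1/5 × 40000 + 1/15 × 15000 + 2/3 × 144000 + 1/15 × 78000 = 8000 + 1000 + 96000 + 5200 = 110200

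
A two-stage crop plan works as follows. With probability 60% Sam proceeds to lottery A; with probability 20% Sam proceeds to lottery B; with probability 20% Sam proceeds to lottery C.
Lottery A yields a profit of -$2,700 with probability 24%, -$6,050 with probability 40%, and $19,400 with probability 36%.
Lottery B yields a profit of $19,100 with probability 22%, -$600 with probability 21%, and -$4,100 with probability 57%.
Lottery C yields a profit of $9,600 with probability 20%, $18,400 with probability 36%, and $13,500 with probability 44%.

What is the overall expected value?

$5,594.20

EV(A) = 0.24 × (-2700) + 0.4 × (-6050) + 0.36 × 19400 = -648 − 2420 + 6984 = 3916
EV(B) = 0.22 × 19100 + 0.21 × (-600) + 0.57 × (-4100) = 4202 − 126 − 2337 = 1739
EV(C) = 0.2 × 9600 + 0.36 × 18400 + 0.44 × 13500 = 1920 + 6624 + 5940 = 14484
Overall = 0.6 × 3916 + 0.2 × 1739 + 0.2 × 14484 = 2349.6 + 347.8 + 2896.8 = 5594.2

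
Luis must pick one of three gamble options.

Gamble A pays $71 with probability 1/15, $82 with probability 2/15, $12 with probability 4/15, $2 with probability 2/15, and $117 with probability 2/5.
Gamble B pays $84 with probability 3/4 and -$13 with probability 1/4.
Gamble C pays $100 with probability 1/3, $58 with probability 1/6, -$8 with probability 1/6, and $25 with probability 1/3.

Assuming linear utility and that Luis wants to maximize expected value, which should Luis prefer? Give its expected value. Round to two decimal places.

Gamble A = 1/15 × 71 + 2/15 × 82 + 4/15 × 12 + 2/15 × 2 + 2/5 × 117 = 4.7333 + 10.9333 + 3.2 + 0.2667 + 46.8 = 65.9333
Gamble B = 3/4 × 84 + 1/4 × (-13) = 63 − 3.25 = 59.75
Gamble C = 1/3 × 100 + 1/6 × 58 + 1/6 × (-8) + 1/3 × 25 = 33.3333 + 9.6667 − 1.3333 + 8.3333 = 50

Gamble A ($65.93)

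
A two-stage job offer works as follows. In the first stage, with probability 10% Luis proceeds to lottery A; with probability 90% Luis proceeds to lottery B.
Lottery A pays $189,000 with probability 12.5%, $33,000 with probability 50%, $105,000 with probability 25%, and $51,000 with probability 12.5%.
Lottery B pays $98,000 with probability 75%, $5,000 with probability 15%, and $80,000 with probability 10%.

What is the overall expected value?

EV(A) = 0.125 × 189000 + 0.5 × 33000 + 0.25 × 105000 + 0.125 × 51000 = 23625 + 16500 + 26250 + 6375 = 72750
EV(B) = 0.75 × 98000 + 0.15 × 5000 + 0.1 × 80000 = 73500 + 750 + 8000 = 82250
Overall = 0.1 × 72750 + 0.9 × 82250 = 7275 + 74025 = 81300

$81,300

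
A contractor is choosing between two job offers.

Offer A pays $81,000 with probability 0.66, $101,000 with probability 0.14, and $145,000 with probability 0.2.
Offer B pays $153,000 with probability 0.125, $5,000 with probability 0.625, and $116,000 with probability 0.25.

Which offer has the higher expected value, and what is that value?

Offer A ($96,600)

Offer A = 0.66 × 81000 + 0.14 × 101000 + 0.2 × 145000 = 53460 + 14140 + 29000 = 96600
Offer B = 0.125 × 153000 + 0.625 × 5000 + 0.25 × 116000 = 19125 + 3125 + 29000 = 51250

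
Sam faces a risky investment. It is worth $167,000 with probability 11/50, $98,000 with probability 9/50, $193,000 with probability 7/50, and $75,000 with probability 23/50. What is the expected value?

EV = 11/50 × 167000 + 9/50 × 98000 + 7/50 × 193000 + 23/50 × 75000 = 36740 + 17640 + 27020 + 34500 = 115900

$115,900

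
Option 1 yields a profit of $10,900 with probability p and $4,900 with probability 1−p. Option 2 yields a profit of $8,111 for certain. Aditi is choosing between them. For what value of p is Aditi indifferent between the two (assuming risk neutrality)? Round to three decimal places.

p·10900 + (1−p)·4900 = 8111
6000p + 4900 = 8111
p = (8111 − 4900) / 6000

p = 0.535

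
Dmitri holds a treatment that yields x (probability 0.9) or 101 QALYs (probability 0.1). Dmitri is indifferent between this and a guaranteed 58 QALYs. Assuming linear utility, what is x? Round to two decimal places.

0.9·x + 0.1·101 = 58
0.9·x = 58 − 10.1 = 47.9
x = 47.9 / 0.9 = 53.2222

x = 53.22 QALYs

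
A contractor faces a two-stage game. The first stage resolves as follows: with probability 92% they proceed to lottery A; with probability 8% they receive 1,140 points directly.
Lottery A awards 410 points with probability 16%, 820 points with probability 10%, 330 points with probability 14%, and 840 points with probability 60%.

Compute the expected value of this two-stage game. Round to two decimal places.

733.18 points

EV(A) = 0.16 × 410 + 0.1 × 820 + 0.14 × 330 + 0.6 × 840 = 65.6 + 82 + 46.2 + 504 = 697.8
Branch B: 1140 (certain)
Overall = 0.92 × 697.8 + 0.08 × 1140 = 641.976 + 91.2 = 733.176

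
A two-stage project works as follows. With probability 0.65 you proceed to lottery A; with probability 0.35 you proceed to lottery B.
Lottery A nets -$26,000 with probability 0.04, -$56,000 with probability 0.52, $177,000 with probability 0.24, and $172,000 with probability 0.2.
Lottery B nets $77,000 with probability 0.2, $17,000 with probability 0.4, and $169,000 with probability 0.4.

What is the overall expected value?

$61,798

EV(A) = 0.04 × (-26000) + 0.52 × (-56000) + 0.24 × 177000 + 0.2 × 172000 = -1040 − 29120 + 42480 + 34400 = 46720
EV(B) = 0.2 × 77000 + 0.4 × 17000 + 0.4 × 169000 = 15400 + 6800 + 67600 = 89800
Overall = 0.65 × 46720 + 0.35 × 89800 = 30368 + 31430 = 61798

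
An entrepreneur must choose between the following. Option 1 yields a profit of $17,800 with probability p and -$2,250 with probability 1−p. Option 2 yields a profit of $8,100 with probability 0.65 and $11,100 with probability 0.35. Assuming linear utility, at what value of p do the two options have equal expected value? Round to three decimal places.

EV(Option 2) = 0.65 × 8100 + 0.35 × 11100 = 5265 + 3885 = 9150
p·17800 + (1−p)·(-2250) = 9150
20050p − 2250 = 9150
p = (9150 + 2250) / 20050

p = 0.569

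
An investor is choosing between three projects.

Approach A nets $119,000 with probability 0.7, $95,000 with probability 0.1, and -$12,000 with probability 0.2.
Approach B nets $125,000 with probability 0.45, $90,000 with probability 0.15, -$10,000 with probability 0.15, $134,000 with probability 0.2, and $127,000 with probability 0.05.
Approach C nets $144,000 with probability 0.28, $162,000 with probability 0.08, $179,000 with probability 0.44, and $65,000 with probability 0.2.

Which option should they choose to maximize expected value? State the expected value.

Approach C ($145,040)

Approach A = 0.7 × 119000 + 0.1 × 95000 + 0.2 × (-12000) = 83300 + 9500 − 2400 = 90400
Approach B = 0.45 × 125000 + 0.15 × 90000 + 0.15 × (-10000) + 0.2 × 134000 + 0.05 × 127000 = 56250 + 13500 − 1500 + 26800 + 6350 = 101400
Approach C = 0.28 × 144000 + 0.08 × 162000 + 0.44 × 179000 + 0.2 × 65000 = 40320 + 12960 + 78760 + 13000 = 145040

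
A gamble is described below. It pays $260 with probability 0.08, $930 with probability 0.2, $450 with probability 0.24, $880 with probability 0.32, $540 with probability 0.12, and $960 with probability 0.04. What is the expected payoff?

$699.60

EV = 0.08 × 260 + 0.2 × 930 + 0.24 × 450 + 0.32 × 880 + 0.12 × 540 + 0.04 × 960 = 20.8 + 186 + 108 + 281.6 + 64.8 + 38.4 = 699.6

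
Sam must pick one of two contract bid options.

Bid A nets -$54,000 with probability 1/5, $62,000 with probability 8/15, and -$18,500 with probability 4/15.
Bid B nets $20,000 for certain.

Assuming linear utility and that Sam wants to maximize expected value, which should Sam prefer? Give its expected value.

Bid A = 1/5 × (-54000) + 8/15 × 62000 + 4/15 × (-18500) = -10800 + 33066.6667 − 4933.3333 = 17333.3333
Bid B: 20000 (certain)

Bid B ($20,000)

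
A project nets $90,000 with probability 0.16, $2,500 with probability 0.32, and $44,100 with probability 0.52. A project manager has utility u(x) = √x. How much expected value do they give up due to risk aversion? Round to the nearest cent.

E[u] = 0.16·√90000 + 0.32·√2500 + 0.52·√44100 = 0.16·300 + 0.32·50 + 0.52·210 = 173.2
CE = (173.2)² = 29998.24
Risk premium = EV − CE = 38132 − 29998.24 = 8133.76

$8,133.76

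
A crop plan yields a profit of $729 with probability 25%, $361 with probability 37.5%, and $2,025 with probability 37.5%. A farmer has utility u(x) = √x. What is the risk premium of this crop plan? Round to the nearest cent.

E[u] = 0.25·√729 + 0.375·√361 + 0.375·√2025 = 0.25·27 + 0.375·19 + 0.375·45 = 30.75
CE = (30.75)² = 945.5625
Risk premium = EV − CE = 1077 − 945.5625 = 131.4375

$131.44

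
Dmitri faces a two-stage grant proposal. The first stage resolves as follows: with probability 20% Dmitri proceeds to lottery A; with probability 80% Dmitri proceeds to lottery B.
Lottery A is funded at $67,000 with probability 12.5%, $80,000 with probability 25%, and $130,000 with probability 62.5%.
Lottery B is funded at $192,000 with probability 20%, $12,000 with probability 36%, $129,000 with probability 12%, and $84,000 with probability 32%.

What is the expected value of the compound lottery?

$89,989

EV(A) = 0.125 × 67000 + 0.25 × 80000 + 0.625 × 130000 = 8375 + 20000 + 81250 = 109625
EV(B) = 0.2 × 192000 + 0.36 × 12000 + 0.12 × 129000 + 0.32 × 84000 = 38400 + 4320 + 15480 + 26880 = 85080
Overall = 0.2 × 109625 + 0.8 × 85080 = 21925 + 68064 = 89989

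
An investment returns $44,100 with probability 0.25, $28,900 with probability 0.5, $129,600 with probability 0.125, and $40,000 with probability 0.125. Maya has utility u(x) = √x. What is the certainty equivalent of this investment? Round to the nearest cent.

$43,056.25

E[u] = 0.25·√44100 + 0.5·√28900 + 0.125·√129600 + 0.125·√40000 = 0.25·210 + 0.5·170 + 0.125·360 + 0.125·200 = 207.5
CE = (207.5)² = 43056.25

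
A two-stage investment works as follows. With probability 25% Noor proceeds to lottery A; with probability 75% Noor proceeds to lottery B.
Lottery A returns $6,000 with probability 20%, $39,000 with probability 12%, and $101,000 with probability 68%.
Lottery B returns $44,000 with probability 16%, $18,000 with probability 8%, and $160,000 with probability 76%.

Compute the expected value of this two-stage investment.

EV(A) = 0.2 × 6000 + 0.12 × 39000 + 0.68 × 101000 = 1200 + 4680 + 68680 = 74560
EV(B) = 0.16 × 44000 + 0.08 × 18000 + 0.76 × 160000 = 7040 + 1440 + 121600 = 130080
Overall = 0.25 × 74560 + 0.75 × 130080 = 18640 + 97560 = 116200

$116,200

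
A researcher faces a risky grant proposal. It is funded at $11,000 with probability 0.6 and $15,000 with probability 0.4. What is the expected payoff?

EV = 0.6 × 11000 + 0.4 × 15000 = 6600 + 6000 = 12600

$12,600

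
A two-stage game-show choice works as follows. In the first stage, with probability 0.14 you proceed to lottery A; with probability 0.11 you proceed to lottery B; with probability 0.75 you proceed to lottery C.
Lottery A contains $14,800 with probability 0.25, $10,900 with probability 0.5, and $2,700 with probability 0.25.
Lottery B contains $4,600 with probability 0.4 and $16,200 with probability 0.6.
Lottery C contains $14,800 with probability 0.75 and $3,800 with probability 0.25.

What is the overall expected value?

$11,684.60

EV(A) = 0.25 × 14800 + 0.5 × 10900 + 0.25 × 2700 = 3700 + 5450 + 675 = 9825
EV(B) = 0.4 × 4600 + 0.6 × 16200 = 1840 + 9720 = 11560
EV(C) = 0.75 × 14800 + 0.25 × 3800 = 11100 + 950 = 12050
Overall = 0.14 × 9825 + 0.11 × 11560 + 0.75 × 12050 = 1375.5 + 1271.6 + 9037.5 = 11684.6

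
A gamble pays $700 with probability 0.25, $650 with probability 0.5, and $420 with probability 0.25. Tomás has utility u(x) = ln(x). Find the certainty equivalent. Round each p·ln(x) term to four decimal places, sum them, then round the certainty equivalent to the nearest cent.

E[u] = 0.25·ln(700) + 0.5·ln(650) + 0.25·ln(420) = 1.6378 + 3.2385 + 1.5101 = 6.3864
CE = e^6.3864 ≈ 593.72

$593.72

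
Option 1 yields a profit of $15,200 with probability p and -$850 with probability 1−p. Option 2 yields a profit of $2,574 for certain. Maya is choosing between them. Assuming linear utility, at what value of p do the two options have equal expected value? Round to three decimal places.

p·15200 + (1−p)·(-850) = 2574
16050p − 850 = 2574
p = (2574 + 850) / 16050

p = 0.213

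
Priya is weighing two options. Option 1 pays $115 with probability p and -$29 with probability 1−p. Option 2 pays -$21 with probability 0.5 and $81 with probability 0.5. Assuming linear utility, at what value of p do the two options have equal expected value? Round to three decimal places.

EV(Option 2) = 0.5 × (-21) + 0.5 × 81 = -10.5 + 40.5 = 30
p·115 + (1−p)·(-29) = 30
144p − 29 = 30
p = (30 + 29) / 144

p = 0.410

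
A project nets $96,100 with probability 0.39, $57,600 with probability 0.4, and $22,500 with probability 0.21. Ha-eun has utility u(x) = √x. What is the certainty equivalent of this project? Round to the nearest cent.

$61,702.56

E[u] = 0.39·√96100 + 0.4·√57600 + 0.21·√22500 = 0.39·310 + 0.4·240 + 0.21·150 = 248.4
CE = (248.4)² = 61702.56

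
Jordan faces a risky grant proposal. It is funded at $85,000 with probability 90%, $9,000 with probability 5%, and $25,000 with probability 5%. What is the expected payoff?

EV = 0.9 × 85000 + 0.05 × 9000 + 0.05 × 25000 = 76500 + 450 + 1250 = 78200

$78,200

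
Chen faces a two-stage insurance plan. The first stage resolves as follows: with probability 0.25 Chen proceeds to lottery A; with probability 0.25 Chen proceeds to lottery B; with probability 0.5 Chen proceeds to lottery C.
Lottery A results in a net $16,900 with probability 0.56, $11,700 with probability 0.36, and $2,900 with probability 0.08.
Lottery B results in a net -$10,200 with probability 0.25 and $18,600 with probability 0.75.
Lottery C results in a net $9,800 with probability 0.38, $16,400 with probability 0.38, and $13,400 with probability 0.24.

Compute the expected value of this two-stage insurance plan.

$12,913

EV(A) = 0.56 × 16900 + 0.36 × 11700 + 0.08 × 2900 = 9464 + 4212 + 232 = 13908
EV(B) = 0.25 × (-10200) + 0.75 × 18600 = -2550 + 13950 = 11400
EV(C) = 0.38 × 9800 + 0.38 × 16400 + 0.24 × 13400 = 3724 + 6232 + 3216 = 13172
Overall = 0.25 × 13908 + 0.25 × 11400 + 0.5 × 13172 = 3477 + 2850 + 6586 = 12913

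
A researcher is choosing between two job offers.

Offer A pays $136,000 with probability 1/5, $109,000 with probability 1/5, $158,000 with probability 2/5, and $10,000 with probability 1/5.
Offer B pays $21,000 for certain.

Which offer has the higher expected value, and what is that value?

Offer A = 1/5 × 136000 + 1/5 × 109000 + 2/5 × 158000 + 1/5 × 10000 = 27200 + 21800 + 63200 + 2000 = 114200
Offer B: 21000 (certain)

Offer A ($114,200)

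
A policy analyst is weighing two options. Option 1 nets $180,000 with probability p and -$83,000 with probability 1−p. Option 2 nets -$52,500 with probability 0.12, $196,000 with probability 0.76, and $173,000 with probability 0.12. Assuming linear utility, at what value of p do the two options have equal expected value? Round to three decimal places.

p = 0.937

EV(Option 2) = 0.12 × (-52500) + 0.76 × 196000 + 0.12 × 173000 = -6300 + 148960 + 20760 = 163420
p·180000 + (1−p)·(-83000) = 163420
263000p − 83000 = 163420
p = (163420 + 83000) / 263000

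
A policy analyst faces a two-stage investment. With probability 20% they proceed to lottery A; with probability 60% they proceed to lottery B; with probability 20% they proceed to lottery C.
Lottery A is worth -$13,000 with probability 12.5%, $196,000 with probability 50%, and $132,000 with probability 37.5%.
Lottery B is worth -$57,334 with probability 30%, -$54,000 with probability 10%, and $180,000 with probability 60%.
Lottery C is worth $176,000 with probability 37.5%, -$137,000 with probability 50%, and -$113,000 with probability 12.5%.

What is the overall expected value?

EV(A) = 0.125 × (-13000) + 0.5 × 196000 + 0.375 × 132000 = -1625 + 98000 + 49500 = 145875
EV(B) = 0.3 × (-57334) + 0.1 × (-54000) + 0.6 × 180000 = -17200.2 − 5400 + 108000 = 85399.8
EV(C) = 0.375 × 176000 + 0.5 × (-137000) + 0.125 × (-113000) = 66000 − 68500 − 14125 = -16625
Overall = 0.2 × 145875 + 0.6 × 85399.8 + 0.2 × (-16625) = 29175 + 51239.88 − 3325 = 77089.88

$77,089.88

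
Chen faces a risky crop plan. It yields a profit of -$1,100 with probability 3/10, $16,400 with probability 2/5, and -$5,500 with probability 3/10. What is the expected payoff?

$4,580

EV = 3/10 × (-1100) + 2/5 × 16400 + 3/10 × (-5500) = -330 + 6560 − 1650 = 4580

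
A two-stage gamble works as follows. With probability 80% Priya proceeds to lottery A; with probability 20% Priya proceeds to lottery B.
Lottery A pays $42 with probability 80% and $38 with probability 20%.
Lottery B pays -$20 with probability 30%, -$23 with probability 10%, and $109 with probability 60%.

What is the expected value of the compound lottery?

EV(A) = 0.8 × 42 + 0.2 × 38 = 33.6 + 7.6 = 41.2
EV(B) = 0.3 × (-20) + 0.1 × (-23) + 0.6 × 109 = -6 − 2.3 + 65.4 = 57.1
Overall = 0.8 × 41.2 + 0.2 × 57.1 = 32.96 + 11.42 = 44.38

$44.38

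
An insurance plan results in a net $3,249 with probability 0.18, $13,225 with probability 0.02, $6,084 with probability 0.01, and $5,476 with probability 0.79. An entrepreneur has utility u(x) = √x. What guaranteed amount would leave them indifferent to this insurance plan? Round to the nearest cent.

E[u] = 0.18·√3249 + 0.02·√13225 + 0.01·√6084 + 0.79·√5476 = 0.18·57 + 0.02·115 + 0.01·78 + 0.79·74 = 71.8
CE = (71.8)² = 5155.24

$5,155.24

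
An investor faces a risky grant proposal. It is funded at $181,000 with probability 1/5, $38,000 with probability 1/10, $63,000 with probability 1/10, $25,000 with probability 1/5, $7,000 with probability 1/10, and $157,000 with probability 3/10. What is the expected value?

$99,100

EV = 1/5 × 181000 + 1/10 × 38000 + 1/10 × 63000 + 1/5 × 25000 + 1/10 × 7000 + 3/10 × 157000 = 36200 + 3800 + 6300 + 5000 + 700 + 47100 = 99100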